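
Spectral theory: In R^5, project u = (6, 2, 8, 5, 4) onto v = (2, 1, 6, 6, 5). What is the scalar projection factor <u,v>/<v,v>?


Computing <u,v> = 6*2 + 2*1 + 8*6 + 5*6 + 4*5 = 112
Computing <v,v> = 2^2 + 1^2 + 6^2 + 6^2 + 5^2 = 102
Projection coefficient = 112/102 = 1.0980

1.0980


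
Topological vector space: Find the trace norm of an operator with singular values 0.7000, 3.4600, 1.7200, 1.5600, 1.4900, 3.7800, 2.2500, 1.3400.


The nuclear norm is the sum of all singular values.
||T||_1 = 0.7000 + 3.4600 + 1.7200 + 1.5600 + 1.4900 + 3.7800 + 2.2500 + 1.3400
= 16.3000

16.3000


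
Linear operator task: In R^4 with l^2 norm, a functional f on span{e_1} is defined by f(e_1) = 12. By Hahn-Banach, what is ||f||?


The norm of f is given by ||f|| = sup_{||x||=1} |f(x)|.
On span{e_1}, ||e_1|| = 1, so ||f|| = |f(e_1)| / ||e_1||
= |12| / 1 = 12.0000

12.0000


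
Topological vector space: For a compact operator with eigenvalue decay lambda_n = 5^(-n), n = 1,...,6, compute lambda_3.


The eigenvalue formula gives lambda_3 = 1/5^3
= 1/125
= 0.0080

0.0080


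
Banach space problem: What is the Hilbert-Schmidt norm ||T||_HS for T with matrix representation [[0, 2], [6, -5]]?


The Hilbert-Schmidt norm is sqrt(sum of squares of all entries).
Sum of squares = 0^2 + 2^2 + 6^2 + (-5)^2
= 0 + 4 + 36 + 25 = 65
||T||_HS = sqrt(65) = 8.0623

8.0623


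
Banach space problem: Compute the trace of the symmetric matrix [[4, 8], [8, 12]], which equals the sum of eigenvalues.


For a self-adjoint (symmetric) matrix, the eigenvalues are real.
The sum of eigenvalues equals the trace of the matrix.
trace = 4 + 12 = 16

16


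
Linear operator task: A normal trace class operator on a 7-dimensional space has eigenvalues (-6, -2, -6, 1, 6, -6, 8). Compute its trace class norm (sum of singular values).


For a normal operator, singular values equal |eigenvalues|.
Trace norm = sum |lambda_i| = 6 + 2 + 6 + 1 + 6 + 6 + 8
= 35

35


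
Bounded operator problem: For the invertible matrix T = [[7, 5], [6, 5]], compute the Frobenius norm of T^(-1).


det(T) = 7*5 - 5*6 = 5
T^(-1) = (1/5) * [[5, -5], [-6, 7]] = [[1.0000, -1.0000], [-1.2000, 1.4000]]
||T^(-1)||_F^2 = 1.0000^2 + (-1.0000)^2 + (-1.2000)^2 + 1.4000^2 = 5.4000
||T^(-1)||_F = sqrt(5.4000) = 2.3238

2.3238


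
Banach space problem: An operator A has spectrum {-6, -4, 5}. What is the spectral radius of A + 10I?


Spectrum of A + 10I = {4, 6, 15}
Spectral radius = max |lambda| over the shifted spectrum
= max(4, 6, 15) = 15

15


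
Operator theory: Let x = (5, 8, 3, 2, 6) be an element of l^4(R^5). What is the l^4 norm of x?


The l^4 norm = (sum |x_i|^4)^(1/4)
Sum of 4th powers = 625 + 4096 + 81 + 16 + 1296 = 6114
||x||_4 = (6114)^(1/4) = 8.8426

8.8426


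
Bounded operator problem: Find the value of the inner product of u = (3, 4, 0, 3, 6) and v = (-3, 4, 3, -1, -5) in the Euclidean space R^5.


Computing the standard inner product <u, v> = sum u_i * v_i
= 3*-3 + 4*4 + 0*3 + 3*-1 + 6*-5
= -9 + 16 + 0 + -3 + -30
= -26

-26


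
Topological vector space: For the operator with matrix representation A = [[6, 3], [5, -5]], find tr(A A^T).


trace(A * A^T) = sum of squares of all entries
= 6^2 + 3^2 + 5^2 + (-5)^2
= 36 + 9 + 25 + 25
= 95

95


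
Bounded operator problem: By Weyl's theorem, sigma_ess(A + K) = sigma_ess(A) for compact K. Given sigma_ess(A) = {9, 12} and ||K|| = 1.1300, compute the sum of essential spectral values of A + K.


By Weyl's theorem, the essential spectrum is invariant under compact perturbations.
sigma_ess(A + K) = sigma_ess(A) = {9, 12}
Sum = 9 + 12 = 21

21


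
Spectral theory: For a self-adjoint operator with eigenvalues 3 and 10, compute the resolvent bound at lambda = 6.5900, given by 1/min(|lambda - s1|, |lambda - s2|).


dist(6.5900, {3, 10}) = min(|6.5900 - 3|, |6.5900 - 10|)
= min(3.5900, 3.4100) = 3.4100
Resolvent bound = 1/3.4100 = 0.2933

0.2933


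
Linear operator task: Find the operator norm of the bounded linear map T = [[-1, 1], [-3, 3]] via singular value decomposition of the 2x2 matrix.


A^T A = [[10, -10], [-10, 10]]
trace(A^T A) = 20, det(A^T A) = 0
discriminant = 20^2 - 4*0 = 400
Largest eigenvalue of A^T A = (trace + sqrt(disc))/2 = 20.0000
||T|| = sqrt(20.0000) = 4.4721

4.4721


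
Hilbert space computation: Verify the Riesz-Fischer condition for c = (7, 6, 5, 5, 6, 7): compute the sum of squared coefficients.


sum |c_n|^2 = 7^2 + 6^2 + 5^2 + 5^2 + 6^2 + 7^2
= 49 + 36 + 25 + 25 + 36 + 49
= 220

220


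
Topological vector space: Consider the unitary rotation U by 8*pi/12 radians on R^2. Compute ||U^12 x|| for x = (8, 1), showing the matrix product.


U is a rotation by theta = 8*pi/12
U^12 = rotation by 12*theta = 96*pi/12 = 0*pi/12 (mod 2*pi)
cos(0*pi/12) = 1.0000, sin(0*pi/12) = 0.0000
U^12 x = (1.0000 * 8 - 0.0000 * 1, 0.0000 * 8 + 1.0000 * 1)
= (8.0000, 1.0000)
||U^12 x|| = sqrt(8.0000^2 + 1.0000^2) = sqrt(65.0000) = 8.0623

8.0623


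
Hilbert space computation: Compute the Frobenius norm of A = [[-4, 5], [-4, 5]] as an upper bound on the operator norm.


||A||_F^2 = sum a_ij^2
= (-4)^2 + 5^2 + (-4)^2 + 5^2
= 16 + 25 + 16 + 25 = 82
||A||_F = sqrt(82) = 9.0554

9.0554


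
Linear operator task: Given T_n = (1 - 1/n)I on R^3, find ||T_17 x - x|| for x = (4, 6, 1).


T_17 x - x = (1 - 1/17)x - x = -x/17
||x|| = sqrt(53) = 7.2801
||T_17 x - x|| = ||x||/17 = 7.2801/17 = 0.4282

0.4282


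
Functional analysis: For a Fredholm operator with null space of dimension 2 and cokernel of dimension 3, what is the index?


The Fredholm index is defined as ind(T) = dim(ker T) - dim(coker T)
= 2 - 3
= -1

-1


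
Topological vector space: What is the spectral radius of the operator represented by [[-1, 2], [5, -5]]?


For a 2x2 matrix, eigenvalues satisfy lambda^2 - (trace)*lambda + det = 0
trace = -1 + -5 = -6
det = -1*-5 - 2*5 = -5
discriminant = (-6)^2 - 4*(-5) = 56
spectral radius = max |eigenvalue| = 6.7417

6.7417


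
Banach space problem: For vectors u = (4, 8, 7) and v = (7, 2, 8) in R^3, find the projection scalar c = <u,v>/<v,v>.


Computing <u,v> = 4*7 + 8*2 + 7*8 = 100
Computing <v,v> = 7^2 + 2^2 + 8^2 = 117
Projection coefficient = 100/117 = 0.8547

0.8547


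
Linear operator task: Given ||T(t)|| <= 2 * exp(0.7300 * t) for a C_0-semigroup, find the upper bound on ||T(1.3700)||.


||T(1.3700)|| <= 2 * exp(0.7300 * 1.3700)
= 2 * exp(1.0001)
= 2 * 2.7186
= 5.4371

5.4371


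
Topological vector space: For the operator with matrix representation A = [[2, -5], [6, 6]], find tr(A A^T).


trace(A * A^T) = sum of squares of all entries
= 2^2 + (-5)^2 + 6^2 + 6^2
= 4 + 25 + 36 + 36
= 101

101


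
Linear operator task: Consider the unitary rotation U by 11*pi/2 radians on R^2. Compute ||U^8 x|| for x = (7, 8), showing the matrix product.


U is a rotation by theta = 11*pi/2
U^8 = rotation by 8*theta = 88*pi/2 = 0*pi/2 (mod 2*pi)
cos(0*pi/2) = 1.0000, sin(0*pi/2) = 0.0000
U^8 x = (1.0000 * 7 - 0.0000 * 8, 0.0000 * 7 + 1.0000 * 8)
= (7.0000, 8.0000)
||U^8 x|| = sqrt(7.0000^2 + 8.0000^2) = sqrt(113.0000) = 10.6301

10.6301


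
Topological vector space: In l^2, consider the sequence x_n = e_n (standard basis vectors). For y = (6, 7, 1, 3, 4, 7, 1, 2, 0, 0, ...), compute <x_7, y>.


x_7 = e_7 is the standard basis vector with 1 in position 7.
<x_7, y> = y_7 = 1
As n -> infinity, <x_n, y> -> 0, confirming weak convergence of (x_n) to 0.

1


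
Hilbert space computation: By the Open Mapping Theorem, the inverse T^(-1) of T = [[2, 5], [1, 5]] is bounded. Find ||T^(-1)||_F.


det(T) = 2*5 - 5*1 = 5
T^(-1) = (1/5) * [[5, -5], [-1, 2]] = [[1.0000, -1.0000], [-0.2000, 0.4000]]
||T^(-1)||_F^2 = 1.0000^2 + (-1.0000)^2 + (-0.2000)^2 + 0.4000^2 = 2.2000
||T^(-1)||_F = sqrt(2.2000) = 1.4832

1.4832


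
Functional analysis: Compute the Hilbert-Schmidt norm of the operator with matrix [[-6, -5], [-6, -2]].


The Hilbert-Schmidt norm is sqrt(sum of squares of all entries).
Sum of squares = (-6)^2 + (-5)^2 + (-6)^2 + (-2)^2
= 36 + 25 + 36 + 4 = 101
||T||_HS = sqrt(101) = 10.0499

10.0499


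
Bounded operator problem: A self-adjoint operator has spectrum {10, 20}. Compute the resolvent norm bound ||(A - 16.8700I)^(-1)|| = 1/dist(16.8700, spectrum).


dist(16.8700, {10, 20}) = min(|16.8700 - 10|, |16.8700 - 20|)
= min(6.8700, 3.1300) = 3.1300
Resolvent bound = 1/3.1300 = 0.3195

0.3195


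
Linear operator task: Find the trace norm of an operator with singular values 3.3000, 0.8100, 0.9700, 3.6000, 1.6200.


The nuclear norm is the sum of all singular values.
||T||_1 = 3.3000 + 0.8100 + 0.9700 + 3.6000 + 1.6200
= 10.3000

10.3000


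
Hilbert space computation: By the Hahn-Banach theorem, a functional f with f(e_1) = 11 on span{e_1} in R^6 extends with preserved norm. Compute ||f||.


The norm of f is given by ||f|| = sup_{||x||=1} |f(x)|.
On span{e_1}, ||e_1|| = 1, so ||f|| = |f(e_1)| / ||e_1||
= |11| / 1 = 11.0000

11.0000


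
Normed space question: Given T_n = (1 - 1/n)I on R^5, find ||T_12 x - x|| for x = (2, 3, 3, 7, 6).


T_12 x - x = (1 - 1/12)x - x = -x/12
||x|| = sqrt(107) = 10.3441
||T_12 x - x|| = ||x||/12 = 10.3441/12 = 0.8620

0.8620


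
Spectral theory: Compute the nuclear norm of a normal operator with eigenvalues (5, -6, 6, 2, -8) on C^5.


For a normal operator, singular values equal |eigenvalues|.
Trace norm = sum |lambda_i| = 5 + 6 + 6 + 2 + 8
= 27

27


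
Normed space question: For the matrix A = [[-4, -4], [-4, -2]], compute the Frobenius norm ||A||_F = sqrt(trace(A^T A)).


||A||_F^2 = sum a_ij^2
= (-4)^2 + (-4)^2 + (-4)^2 + (-2)^2
= 16 + 16 + 16 + 4 = 52
||A||_F = sqrt(52) = 7.2111

7.2111


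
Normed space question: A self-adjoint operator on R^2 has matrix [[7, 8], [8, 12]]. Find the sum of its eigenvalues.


For a self-adjoint (symmetric) matrix, the eigenvalues are real.
The sum of eigenvalues equals the trace of the matrix.
trace = 7 + 12 = 19

19


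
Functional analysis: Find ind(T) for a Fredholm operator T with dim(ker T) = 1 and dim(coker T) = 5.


The Fredholm index is defined as ind(T) = dim(ker T) - dim(coker T)
= 1 - 5
= -4

-4


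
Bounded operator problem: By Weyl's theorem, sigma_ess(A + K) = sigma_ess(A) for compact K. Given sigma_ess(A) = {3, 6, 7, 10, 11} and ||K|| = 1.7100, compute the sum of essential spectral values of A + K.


By Weyl's theorem, the essential spectrum is invariant under compact perturbations.
sigma_ess(A + K) = sigma_ess(A) = {3, 6, 7, 10, 11}
Sum = 3 + 6 + 7 + 10 + 11 = 37

37


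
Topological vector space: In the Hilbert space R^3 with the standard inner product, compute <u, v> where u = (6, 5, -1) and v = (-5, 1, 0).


Computing the standard inner product <u, v> = sum u_i * v_i
= 6*-5 + 5*1 + -1*0
= -30 + 5 + 0
= -25

-25


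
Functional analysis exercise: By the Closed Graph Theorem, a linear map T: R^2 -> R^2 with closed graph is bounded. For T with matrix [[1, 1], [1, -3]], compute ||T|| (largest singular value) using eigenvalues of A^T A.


A^T A = [[2, -2], [-2, 10]]
trace(A^T A) = 12, det(A^T A) = 16
discriminant = 12^2 - 4*16 = 80
Largest eigenvalue of A^T A = (trace + sqrt(disc))/2 = 10.4721
||T|| = sqrt(10.4721) = 3.2361

3.2361


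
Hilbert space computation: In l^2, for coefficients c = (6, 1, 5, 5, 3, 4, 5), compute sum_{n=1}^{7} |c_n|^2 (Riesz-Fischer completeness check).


sum |c_n|^2 = 6^2 + 1^2 + 5^2 + 5^2 + 3^2 + 4^2 + 5^2
= 36 + 1 + 25 + 25 + 9 + 16 + 25
= 137

137


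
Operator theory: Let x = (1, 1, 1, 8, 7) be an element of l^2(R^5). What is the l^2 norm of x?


The l^2 norm = (sum |x_i|^2)^(1/2)
Sum of 2th powers = 1 + 1 + 1 + 64 + 49 = 116
||x||_2 = (116)^(1/2) = 10.7703

10.7703


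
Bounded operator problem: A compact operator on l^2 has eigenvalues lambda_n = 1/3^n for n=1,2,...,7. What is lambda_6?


The eigenvalue formula gives lambda_6 = 1/3^6
= 1/729
= 0.0014

0.0014


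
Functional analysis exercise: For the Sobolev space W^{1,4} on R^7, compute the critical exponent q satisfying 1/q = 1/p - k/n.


Using the Sobolev embedding formula: 1/q = 1/p - k/n
1/q = 1/4 - 1/7 = 3/28
q = 1/(3/28) = 28/3 = 9.3333

9.3333


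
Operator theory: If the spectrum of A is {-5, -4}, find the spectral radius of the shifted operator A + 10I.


Spectrum of A + 10I = {5, 6}
Spectral radius = max |lambda| over the shifted spectrum
= max(5, 6) = 6

6


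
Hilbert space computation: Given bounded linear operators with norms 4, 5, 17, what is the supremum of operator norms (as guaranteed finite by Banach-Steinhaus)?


By the Uniform Boundedness Principle, the supremum of norms is finite.
sup_k ||T_k|| = max(4, 5, 17) = 17

17


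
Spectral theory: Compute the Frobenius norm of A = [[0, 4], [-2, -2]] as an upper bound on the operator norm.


||A||_F^2 = sum a_ij^2
= 0^2 + 4^2 + (-2)^2 + (-2)^2
= 0 + 16 + 4 + 4 = 24
||A||_F = sqrt(24) = 4.8990

4.8990


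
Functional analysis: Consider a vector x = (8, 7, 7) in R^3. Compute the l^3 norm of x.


The l^3 norm = (sum |x_i|^3)^(1/3)
Sum of 3th powers = 512 + 343 + 343 = 1198
||x||_3 = (1198)^(1/3) = 10.6207

10.6207


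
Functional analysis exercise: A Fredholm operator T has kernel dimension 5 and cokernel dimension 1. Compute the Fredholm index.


The Fredholm index is defined as ind(T) = dim(ker T) - dim(coker T)
= 5 - 1
= 4

4


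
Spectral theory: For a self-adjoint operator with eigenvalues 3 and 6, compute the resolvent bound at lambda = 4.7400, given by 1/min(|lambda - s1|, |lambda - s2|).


dist(4.7400, {3, 6}) = min(|4.7400 - 3|, |4.7400 - 6|)
= min(1.7400, 1.2600) = 1.2600
Resolvent bound = 1/1.2600 = 0.7937

0.7937


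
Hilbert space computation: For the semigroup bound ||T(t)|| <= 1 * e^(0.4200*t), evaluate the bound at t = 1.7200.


||T(1.7200)|| <= 1 * exp(0.4200 * 1.7200)
= 1 * exp(0.7224)
= 1 * 2.0594
= 2.0594

2.0594


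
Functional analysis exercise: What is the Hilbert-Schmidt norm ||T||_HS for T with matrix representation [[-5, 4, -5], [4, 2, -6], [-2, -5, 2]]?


The Hilbert-Schmidt norm is sqrt(sum of squares of all entries).
Sum of squares = (-5)^2 + 4^2 + (-5)^2 + 4^2 + 2^2 + (-6)^2 + (-2)^2 + (-5)^2 + 2^2
= 25 + 16 + 25 + 16 + 4 + 36 + 4 + 25 + 4 = 155
||T||_HS = sqrt(155) = 12.4499

12.4499


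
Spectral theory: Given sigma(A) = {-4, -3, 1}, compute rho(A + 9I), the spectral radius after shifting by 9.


Spectrum of A + 9I = {5, 6, 10}
Spectral radius = max |lambda| over the shifted spectrum
= max(5, 6, 10) = 10

10


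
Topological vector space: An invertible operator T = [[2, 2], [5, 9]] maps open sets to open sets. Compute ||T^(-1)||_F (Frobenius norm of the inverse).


det(T) = 2*9 - 2*5 = 8
T^(-1) = (1/8) * [[9, -2], [-5, 2]] = [[1.1250, -0.2500], [-0.6250, 0.2500]]
||T^(-1)||_F^2 = 1.1250^2 + (-0.2500)^2 + (-0.6250)^2 + 0.2500^2 = 1.7812
||T^(-1)||_F = sqrt(1.7812) = 1.3346

1.3346


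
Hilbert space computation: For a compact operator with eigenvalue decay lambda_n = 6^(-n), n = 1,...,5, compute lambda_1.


The eigenvalue formula gives lambda_1 = 1/6^1
= 1/6
= 0.1667

0.1667


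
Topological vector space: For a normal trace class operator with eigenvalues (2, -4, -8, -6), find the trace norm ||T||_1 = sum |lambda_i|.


For a normal operator, singular values equal |eigenvalues|.
Trace norm = sum |lambda_i| = 2 + 4 + 8 + 6
= 20

20


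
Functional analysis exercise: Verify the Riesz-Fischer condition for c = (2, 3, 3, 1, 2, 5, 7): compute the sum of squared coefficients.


sum |c_n|^2 = 2^2 + 3^2 + 3^2 + 1^2 + 2^2 + 5^2 + 7^2
= 4 + 9 + 9 + 1 + 4 + 25 + 49
= 101

101


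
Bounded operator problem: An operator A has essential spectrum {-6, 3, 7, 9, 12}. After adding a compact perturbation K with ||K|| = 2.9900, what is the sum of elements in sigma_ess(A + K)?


By Weyl's theorem, the essential spectrum is invariant under compact perturbations.
sigma_ess(A + K) = sigma_ess(A) = {-6, 3, 7, 9, 12}
Sum = -6 + 3 + 7 + 9 + 12 = 25

25


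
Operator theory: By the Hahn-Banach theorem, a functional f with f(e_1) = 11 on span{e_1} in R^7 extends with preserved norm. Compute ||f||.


The norm of f is given by ||f|| = sup_{||x||=1} |f(x)|.
On span{e_1}, ||e_1|| = 1, so ||f|| = |f(e_1)| / ||e_1||
= |11| / 1 = 11.0000

11.0000


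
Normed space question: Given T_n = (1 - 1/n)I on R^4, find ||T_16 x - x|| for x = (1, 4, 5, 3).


T_16 x - x = (1 - 1/16)x - x = -x/16
||x|| = sqrt(51) = 7.1414
||T_16 x - x|| = ||x||/16 = 7.1414/16 = 0.4463

0.4463


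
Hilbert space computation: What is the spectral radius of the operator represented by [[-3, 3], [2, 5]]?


For a 2x2 matrix, eigenvalues satisfy lambda^2 - (trace)*lambda + det = 0
trace = -3 + 5 = 2
det = -3*5 - 3*2 = -21
discriminant = 2^2 - 4*(-21) = 88
spectral radius = max |eigenvalue| = 5.6904

5.6904


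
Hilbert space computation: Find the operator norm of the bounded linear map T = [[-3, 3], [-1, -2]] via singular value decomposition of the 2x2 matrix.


A^T A = [[10, -7], [-7, 13]]
trace(A^T A) = 23, det(A^T A) = 81
discriminant = 23^2 - 4*81 = 205
Largest eigenvalue of A^T A = (trace + sqrt(disc))/2 = 18.6589
||T|| = sqrt(18.6589) = 4.3196

4.3196


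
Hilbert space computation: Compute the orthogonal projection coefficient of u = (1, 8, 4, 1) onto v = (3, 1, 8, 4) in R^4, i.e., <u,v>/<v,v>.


Computing <u,v> = 1*3 + 8*1 + 4*8 + 1*4 = 47
Computing <v,v> = 3^2 + 1^2 + 8^2 + 4^2 = 90
Projection coefficient = 47/90 = 0.5222

0.5222


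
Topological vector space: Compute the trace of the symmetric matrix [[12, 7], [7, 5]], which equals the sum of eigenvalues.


For a self-adjoint (symmetric) matrix, the eigenvalues are real.
The sum of eigenvalues equals the trace of the matrix.
trace = 12 + 5 = 17

17


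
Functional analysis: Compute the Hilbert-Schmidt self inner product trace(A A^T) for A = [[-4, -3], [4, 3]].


trace(A * A^T) = sum of squares of all entries
= (-4)^2 + (-3)^2 + 4^2 + 3^2
= 16 + 9 + 16 + 9
= 50

50


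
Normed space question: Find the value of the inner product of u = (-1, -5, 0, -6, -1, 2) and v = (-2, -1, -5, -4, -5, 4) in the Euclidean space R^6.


Computing the standard inner product <u, v> = sum u_i * v_i
= -1*-2 + -5*-1 + 0*-5 + -6*-4 + -1*-5 + 2*4
= 2 + 5 + 0 + 24 + 5 + 8
= 44

44


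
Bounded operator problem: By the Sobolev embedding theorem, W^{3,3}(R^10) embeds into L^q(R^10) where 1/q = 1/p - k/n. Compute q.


Using the Sobolev embedding formula: 1/q = 1/p - k/n
1/q = 1/3 - 3/10 = 1/30
q = 1/(1/30) = 30

30.0000


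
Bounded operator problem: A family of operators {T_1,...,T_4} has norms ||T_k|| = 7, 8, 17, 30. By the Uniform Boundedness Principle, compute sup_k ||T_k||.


By the Uniform Boundedness Principle, the supremum of norms is finite.
sup_k ||T_k|| = max(7, 8, 17, 30) = 30

30


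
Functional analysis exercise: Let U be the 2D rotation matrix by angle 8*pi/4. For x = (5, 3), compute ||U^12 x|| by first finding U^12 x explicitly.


U is a rotation by theta = 8*pi/4
U^12 = rotation by 12*theta = 96*pi/4 = 0*pi/4 (mod 2*pi)
cos(0*pi/4) = 1.0000, sin(0*pi/4) = 0.0000
U^12 x = (1.0000 * 5 - 0.0000 * 3, 0.0000 * 5 + 1.0000 * 3)
= (5.0000, 3.0000)
||U^12 x|| = sqrt(5.0000^2 + 3.0000^2) = sqrt(34.0000) = 5.8310

5.8310


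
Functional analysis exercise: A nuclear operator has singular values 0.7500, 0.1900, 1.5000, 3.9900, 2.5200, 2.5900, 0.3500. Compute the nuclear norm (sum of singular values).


The nuclear norm is the sum of all singular values.
||T||_1 = 0.7500 + 0.1900 + 1.5000 + 3.9900 + 2.5200 + 2.5900 + 0.3500
= 11.8900

11.8900


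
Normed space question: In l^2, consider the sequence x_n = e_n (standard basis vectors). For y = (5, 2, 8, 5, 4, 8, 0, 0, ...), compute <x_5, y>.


x_5 = e_5 is the standard basis vector with 1 in position 5.
<x_5, y> = y_5 = 4
As n -> infinity, <x_n, y> -> 0, confirming weak convergence of (x_n) to 0.

4


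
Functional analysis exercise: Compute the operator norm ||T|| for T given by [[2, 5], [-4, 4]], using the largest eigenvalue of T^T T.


A^T A = [[20, -6], [-6, 41]]
trace(A^T A) = 61, det(A^T A) = 784
discriminant = 61^2 - 4*784 = 585
Largest eigenvalue of A^T A = (trace + sqrt(disc))/2 = 42.5934
||T|| = sqrt(42.5934) = 6.5264

6.5264


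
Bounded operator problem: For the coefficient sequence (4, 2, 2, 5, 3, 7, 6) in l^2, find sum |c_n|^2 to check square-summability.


sum |c_n|^2 = 4^2 + 2^2 + 2^2 + 5^2 + 3^2 + 7^2 + 6^2
= 16 + 4 + 4 + 25 + 9 + 49 + 36
= 143

143


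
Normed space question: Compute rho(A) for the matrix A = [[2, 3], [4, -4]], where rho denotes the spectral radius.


For a 2x2 matrix, eigenvalues satisfy lambda^2 - (trace)*lambda + det = 0
trace = 2 + -4 = -2
det = 2*-4 - 3*4 = -20
discriminant = (-2)^2 - 4*(-20) = 84
spectral radius = max |eigenvalue| = 5.5826

5.5826


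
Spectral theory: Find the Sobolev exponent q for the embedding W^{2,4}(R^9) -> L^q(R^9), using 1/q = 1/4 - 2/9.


Using the Sobolev embedding formula: 1/q = 1/p - k/n
1/q = 1/4 - 2/9 = 1/36
q = 1/(1/36) = 36

36.0000


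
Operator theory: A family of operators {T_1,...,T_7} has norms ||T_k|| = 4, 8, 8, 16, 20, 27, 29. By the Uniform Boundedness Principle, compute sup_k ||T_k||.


By the Uniform Boundedness Principle, the supremum of norms is finite.
sup_k ||T_k|| = max(4, 8, 8, 16, 20, 27, 29) = 29

29


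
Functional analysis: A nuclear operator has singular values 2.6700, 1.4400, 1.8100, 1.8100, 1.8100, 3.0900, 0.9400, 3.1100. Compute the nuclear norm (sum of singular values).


The nuclear norm is the sum of all singular values.
||T||_1 = 2.6700 + 1.4400 + 1.8100 + 1.8100 + 1.8100 + 3.0900 + 0.9400 + 3.1100
= 16.6800

16.6800


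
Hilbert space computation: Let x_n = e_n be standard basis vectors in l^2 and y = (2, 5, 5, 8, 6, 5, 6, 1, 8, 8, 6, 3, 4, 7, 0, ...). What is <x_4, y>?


x_4 = e_4 is the standard basis vector with 1 in position 4.
<x_4, y> = y_4 = 8
As n -> infinity, <x_n, y> -> 0, confirming weak convergence of (x_n) to 0.

8


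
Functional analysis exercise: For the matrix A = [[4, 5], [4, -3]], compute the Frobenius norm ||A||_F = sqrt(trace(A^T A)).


||A||_F^2 = sum a_ij^2
= 4^2 + 5^2 + 4^2 + (-3)^2
= 16 + 25 + 16 + 9 = 66
||A||_F = sqrt(66) = 8.1240

8.1240


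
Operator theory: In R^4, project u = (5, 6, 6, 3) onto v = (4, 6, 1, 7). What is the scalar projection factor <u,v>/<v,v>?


Computing <u,v> = 5*4 + 6*6 + 6*1 + 3*7 = 83
Computing <v,v> = 4^2 + 6^2 + 1^2 + 7^2 = 102
Projection coefficient = 83/102 = 0.8137

0.8137


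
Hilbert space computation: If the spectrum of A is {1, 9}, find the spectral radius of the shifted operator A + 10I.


Spectrum of A + 10I = {11, 19}
Spectral radius = max |lambda| over the shifted spectrum
= max(11, 19) = 19

19


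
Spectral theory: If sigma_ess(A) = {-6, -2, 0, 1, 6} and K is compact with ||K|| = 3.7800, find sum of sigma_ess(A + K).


By Weyl's theorem, the essential spectrum is invariant under compact perturbations.
sigma_ess(A + K) = sigma_ess(A) = {-6, -2, 0, 1, 6}
Sum = -6 + -2 + 0 + 1 + 6 = -1

-1


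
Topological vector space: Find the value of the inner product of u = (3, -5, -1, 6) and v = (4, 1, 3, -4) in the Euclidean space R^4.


Computing the standard inner product <u, v> = sum u_i * v_i
= 3*4 + -5*1 + -1*3 + 6*-4
= 12 + -5 + -3 + -24
= -20

-20


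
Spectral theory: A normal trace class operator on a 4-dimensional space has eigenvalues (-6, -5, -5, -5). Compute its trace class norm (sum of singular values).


For a normal operator, singular values equal |eigenvalues|.
Trace norm = sum |lambda_i| = 6 + 5 + 5 + 5
= 21

21


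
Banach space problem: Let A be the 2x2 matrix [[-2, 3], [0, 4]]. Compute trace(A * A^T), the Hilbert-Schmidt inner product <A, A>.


trace(A * A^T) = sum of squares of all entries
= (-2)^2 + 3^2 + 0^2 + 4^2
= 4 + 9 + 0 + 16
= 29

29


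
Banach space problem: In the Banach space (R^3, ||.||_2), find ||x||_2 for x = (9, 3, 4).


The l^2 norm = (sum |x_i|^2)^(1/2)
Sum of 2th powers = 81 + 9 + 16 = 106
||x||_2 = (106)^(1/2) = 10.2956

10.2956


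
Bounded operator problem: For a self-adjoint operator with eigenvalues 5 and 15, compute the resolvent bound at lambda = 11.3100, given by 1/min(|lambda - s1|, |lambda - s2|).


dist(11.3100, {5, 15}) = min(|11.3100 - 5|, |11.3100 - 15|)
= min(6.3100, 3.6900) = 3.6900
Resolvent bound = 1/3.6900 = 0.2710

0.2710


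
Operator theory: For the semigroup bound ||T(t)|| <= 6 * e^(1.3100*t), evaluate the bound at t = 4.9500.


||T(4.9500)|| <= 6 * exp(1.3100 * 4.9500)
= 6 * exp(6.4845)
= 6 * 654.9114
= 3929.4686

3929.4686


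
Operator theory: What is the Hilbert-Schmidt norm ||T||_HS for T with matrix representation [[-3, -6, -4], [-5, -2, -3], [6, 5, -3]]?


The Hilbert-Schmidt norm is sqrt(sum of squares of all entries).
Sum of squares = (-3)^2 + (-6)^2 + (-4)^2 + (-5)^2 + (-2)^2 + (-3)^2 + 6^2 + 5^2 + (-3)^2
= 9 + 36 + 16 + 25 + 4 + 9 + 36 + 25 + 9 = 169
||T||_HS = sqrt(169) = 13.0000

13.0000


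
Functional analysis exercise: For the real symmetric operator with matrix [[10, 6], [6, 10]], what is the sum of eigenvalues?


For a self-adjoint (symmetric) matrix, the eigenvalues are real.
The sum of eigenvalues equals the trace of the matrix.
trace = 10 + 10 = 20

20


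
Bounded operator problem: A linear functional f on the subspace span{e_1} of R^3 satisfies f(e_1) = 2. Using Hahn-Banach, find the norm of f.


The norm of f is given by ||f|| = sup_{||x||=1} |f(x)|.
On span{e_1}, ||e_1|| = 1, so ||f|| = |f(e_1)| / ||e_1||
= |2| / 1 = 2.0000

2.0000


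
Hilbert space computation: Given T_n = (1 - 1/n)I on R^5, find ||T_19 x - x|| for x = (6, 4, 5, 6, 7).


T_19 x - x = (1 - 1/19)x - x = -x/19
||x|| = sqrt(162) = 12.7279
||T_19 x - x|| = ||x||/19 = 12.7279/19 = 0.6699

0.6699


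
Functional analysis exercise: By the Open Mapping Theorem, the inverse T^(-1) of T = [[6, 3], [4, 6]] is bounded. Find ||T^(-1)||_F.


det(T) = 6*6 - 3*4 = 24
T^(-1) = (1/24) * [[6, -3], [-4, 6]] = [[0.2500, -0.1250], [-0.1667, 0.2500]]
||T^(-1)||_F^2 = 0.2500^2 + (-0.1250)^2 + (-0.1667)^2 + 0.2500^2 = 0.1684
||T^(-1)||_F = sqrt(0.1684) = 0.4104

0.4104


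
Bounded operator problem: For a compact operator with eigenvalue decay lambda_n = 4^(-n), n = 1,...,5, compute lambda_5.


The eigenvalue formula gives lambda_5 = 1/4^5
= 1/1024
= 9.7656e-04

9.7656e-04


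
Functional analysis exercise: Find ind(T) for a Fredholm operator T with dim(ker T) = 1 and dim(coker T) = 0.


The Fredholm index is defined as ind(T) = dim(ker T) - dim(coker T)
= 1 - 0
= 1

1


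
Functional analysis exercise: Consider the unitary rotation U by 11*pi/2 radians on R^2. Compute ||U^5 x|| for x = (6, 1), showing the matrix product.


U is a rotation by theta = 11*pi/2
U^5 = rotation by 5*theta = 55*pi/2 = 3*pi/2 (mod 2*pi)
cos(3*pi/2) = 0.0000, sin(3*pi/2) = -1.0000
U^5 x = (0.0000 * 6 - -1.0000 * 1, -1.0000 * 6 + 0.0000 * 1)
= (1.0000, -6.0000)
||U^5 x|| = sqrt(1.0000^2 + (-6.0000)^2) = sqrt(37.0000) = 6.0828

6.0828


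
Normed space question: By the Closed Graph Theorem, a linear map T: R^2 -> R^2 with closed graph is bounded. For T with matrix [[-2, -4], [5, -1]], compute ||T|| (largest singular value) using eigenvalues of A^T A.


A^T A = [[29, 3], [3, 17]]
trace(A^T A) = 46, det(A^T A) = 484
discriminant = 46^2 - 4*484 = 180
Largest eigenvalue of A^T A = (trace + sqrt(disc))/2 = 29.7082
||T|| = sqrt(29.7082) = 5.4505

5.4505


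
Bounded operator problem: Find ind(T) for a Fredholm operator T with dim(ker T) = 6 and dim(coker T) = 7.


The Fredholm index is defined as ind(T) = dim(ker T) - dim(coker T)
= 6 - 7
= -1

-1


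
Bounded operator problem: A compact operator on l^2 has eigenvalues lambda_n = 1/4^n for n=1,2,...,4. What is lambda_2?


The eigenvalue formula gives lambda_2 = 1/4^2
= 1/16
= 0.0625

0.0625


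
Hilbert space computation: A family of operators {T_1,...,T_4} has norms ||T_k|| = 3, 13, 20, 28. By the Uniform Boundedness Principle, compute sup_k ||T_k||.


By the Uniform Boundedness Principle, the supremum of norms is finite.
sup_k ||T_k|| = max(3, 13, 20, 28) = 28

28


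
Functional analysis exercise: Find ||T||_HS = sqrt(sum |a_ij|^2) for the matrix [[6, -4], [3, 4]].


The Hilbert-Schmidt norm is sqrt(sum of squares of all entries).
Sum of squares = 6^2 + (-4)^2 + 3^2 + 4^2
= 36 + 16 + 9 + 16 = 77
||T||_HS = sqrt(77) = 8.7750

8.7750


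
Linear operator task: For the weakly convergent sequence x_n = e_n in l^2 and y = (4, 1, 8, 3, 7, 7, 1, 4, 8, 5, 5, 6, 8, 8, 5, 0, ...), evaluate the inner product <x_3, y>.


x_3 = e_3 is the standard basis vector with 1 in position 3.
<x_3, y> = y_3 = 8
As n -> infinity, <x_n, y> -> 0, confirming weak convergence of (x_n) to 0.

8


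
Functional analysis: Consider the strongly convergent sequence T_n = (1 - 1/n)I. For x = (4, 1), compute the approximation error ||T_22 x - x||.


T_22 x - x = (1 - 1/22)x - x = -x/22
||x|| = sqrt(17) = 4.1231
||T_22 x - x|| = ||x||/22 = 4.1231/22 = 0.1874

0.1874


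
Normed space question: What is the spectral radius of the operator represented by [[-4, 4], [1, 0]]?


For a 2x2 matrix, eigenvalues satisfy lambda^2 - (trace)*lambda + det = 0
trace = -4 + 0 = -4
det = -4*0 - 4*1 = -4
discriminant = (-4)^2 - 4*(-4) = 32
spectral radius = max |eigenvalue| = 4.8284

4.8284


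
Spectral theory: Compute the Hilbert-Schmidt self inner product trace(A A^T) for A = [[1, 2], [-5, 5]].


trace(A * A^T) = sum of squares of all entries
= 1^2 + 2^2 + (-5)^2 + 5^2
= 1 + 4 + 25 + 25
= 55

55


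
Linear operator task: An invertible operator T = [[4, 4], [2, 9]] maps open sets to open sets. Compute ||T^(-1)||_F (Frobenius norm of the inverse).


det(T) = 4*9 - 4*2 = 28
T^(-1) = (1/28) * [[9, -4], [-2, 4]] = [[0.3214, -0.1429], [-0.0714, 0.1429]]
||T^(-1)||_F^2 = 0.3214^2 + (-0.1429)^2 + (-0.0714)^2 + 0.1429^2 = 0.1492
||T^(-1)||_F = sqrt(0.1492) = 0.3863

0.3863


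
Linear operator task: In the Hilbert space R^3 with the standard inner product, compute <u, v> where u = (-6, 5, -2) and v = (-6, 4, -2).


Computing the standard inner product <u, v> = sum u_i * v_i
= -6*-6 + 5*4 + -2*-2
= 36 + 20 + 4
= 60

60


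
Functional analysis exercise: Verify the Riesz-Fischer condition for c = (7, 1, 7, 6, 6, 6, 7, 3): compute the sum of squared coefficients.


sum |c_n|^2 = 7^2 + 1^2 + 7^2 + 6^2 + 6^2 + 6^2 + 7^2 + 3^2
= 49 + 1 + 49 + 36 + 36 + 36 + 49 + 9
= 265

265


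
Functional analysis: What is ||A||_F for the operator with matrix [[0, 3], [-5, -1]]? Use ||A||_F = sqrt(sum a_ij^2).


||A||_F^2 = sum a_ij^2
= 0^2 + 3^2 + (-5)^2 + (-1)^2
= 0 + 9 + 25 + 1 = 35
||A||_F = sqrt(35) = 5.9161

5.9161


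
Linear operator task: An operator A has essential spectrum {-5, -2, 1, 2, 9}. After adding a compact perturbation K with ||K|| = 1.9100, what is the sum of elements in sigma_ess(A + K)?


By Weyl's theorem, the essential spectrum is invariant under compact perturbations.
sigma_ess(A + K) = sigma_ess(A) = {-5, -2, 1, 2, 9}
Sum = -5 + -2 + 1 + 2 + 9 = 5

5


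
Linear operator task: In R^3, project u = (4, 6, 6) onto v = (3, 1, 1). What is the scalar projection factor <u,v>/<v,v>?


Computing <u,v> = 4*3 + 6*1 + 6*1 = 24
Computing <v,v> = 3^2 + 1^2 + 1^2 = 11
Projection coefficient = 24/11 = 2.1818

2.1818


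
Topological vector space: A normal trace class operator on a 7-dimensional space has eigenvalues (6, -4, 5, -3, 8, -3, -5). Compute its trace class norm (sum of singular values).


For a normal operator, singular values equal |eigenvalues|.
Trace norm = sum |lambda_i| = 6 + 4 + 5 + 3 + 8 + 3 + 5
= 34

34


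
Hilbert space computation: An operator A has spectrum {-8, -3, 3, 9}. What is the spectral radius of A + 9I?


Spectrum of A + 9I = {1, 6, 12, 18}
Spectral radius = max |lambda| over the shifted spectrum
= max(1, 6, 12, 18) = 18

18


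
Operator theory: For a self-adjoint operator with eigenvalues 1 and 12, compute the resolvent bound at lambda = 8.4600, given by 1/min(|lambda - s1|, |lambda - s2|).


dist(8.4600, {1, 12}) = min(|8.4600 - 1|, |8.4600 - 12|)
= min(7.4600, 3.5400) = 3.5400
Resolvent bound = 1/3.5400 = 0.2825

0.2825


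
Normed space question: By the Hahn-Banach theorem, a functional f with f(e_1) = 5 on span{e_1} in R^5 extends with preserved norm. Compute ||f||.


The norm of f is given by ||f|| = sup_{||x||=1} |f(x)|.
On span{e_1}, ||e_1|| = 1, so ||f|| = |f(e_1)| / ||e_1||
= |5| / 1 = 5.0000

5.0000


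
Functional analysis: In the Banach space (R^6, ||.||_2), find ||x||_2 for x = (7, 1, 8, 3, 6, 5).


The l^2 norm = (sum |x_i|^2)^(1/2)
Sum of 2th powers = 49 + 1 + 64 + 9 + 36 + 25 = 184
||x||_2 = (184)^(1/2) = 13.5647

13.5647


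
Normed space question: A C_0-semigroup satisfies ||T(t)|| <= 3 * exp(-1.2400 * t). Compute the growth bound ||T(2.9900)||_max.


||T(2.9900)|| <= 3 * exp(-1.2400 * 2.9900)
= 3 * exp(-3.7076)
= 3 * 0.0245
= 0.0736

0.0736


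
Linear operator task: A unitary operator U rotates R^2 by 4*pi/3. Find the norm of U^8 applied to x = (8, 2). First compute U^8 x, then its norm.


U is a rotation by theta = 4*pi/3
U^8 = rotation by 8*theta = 32*pi/3 = 2*pi/3 (mod 2*pi)
cos(2*pi/3) = -0.5000, sin(2*pi/3) = 0.8660
U^8 x = (-0.5000 * 8 - 0.8660 * 2, 0.8660 * 8 + -0.5000 * 2)
= (-5.7321, 5.9282)
||U^8 x|| = sqrt((-5.7321)^2 + 5.9282^2) = sqrt(68.0000) = 8.2462

8.2462


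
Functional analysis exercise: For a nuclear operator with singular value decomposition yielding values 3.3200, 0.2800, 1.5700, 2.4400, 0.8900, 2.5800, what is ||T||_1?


The nuclear norm is the sum of all singular values.
||T||_1 = 3.3200 + 0.2800 + 1.5700 + 2.4400 + 0.8900 + 2.5800
= 11.0800

11.0800


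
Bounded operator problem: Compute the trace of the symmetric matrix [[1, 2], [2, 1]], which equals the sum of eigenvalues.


For a self-adjoint (symmetric) matrix, the eigenvalues are real.
The sum of eigenvalues equals the trace of the matrix.
trace = 1 + 1 = 2

2


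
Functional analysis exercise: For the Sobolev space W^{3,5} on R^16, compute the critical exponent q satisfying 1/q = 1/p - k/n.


Using the Sobolev embedding formula: 1/q = 1/p - k/n
1/q = 1/5 - 3/16 = 1/80
q = 1/(1/80) = 80

80.0000


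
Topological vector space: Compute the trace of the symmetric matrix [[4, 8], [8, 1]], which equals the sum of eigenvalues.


For a self-adjoint (symmetric) matrix, the eigenvalues are real.
The sum of eigenvalues equals the trace of the matrix.
trace = 4 + 1 = 5

5


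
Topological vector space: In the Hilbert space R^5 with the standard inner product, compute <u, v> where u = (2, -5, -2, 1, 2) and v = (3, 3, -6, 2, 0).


Computing the standard inner product <u, v> = sum u_i * v_i
= 2*3 + -5*3 + -2*-6 + 1*2 + 2*0
= 6 + -15 + 12 + 2 + 0
= 5

5


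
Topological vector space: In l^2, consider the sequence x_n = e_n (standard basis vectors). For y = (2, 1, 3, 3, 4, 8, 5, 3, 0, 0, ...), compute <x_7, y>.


x_7 = e_7 is the standard basis vector with 1 in position 7.
<x_7, y> = y_7 = 5
As n -> infinity, <x_n, y> -> 0, confirming weak convergence of (x_n) to 0.

5


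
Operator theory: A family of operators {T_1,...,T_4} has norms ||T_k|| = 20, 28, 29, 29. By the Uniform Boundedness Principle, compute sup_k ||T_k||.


By the Uniform Boundedness Principle, the supremum of norms is finite.
sup_k ||T_k|| = max(20, 28, 29, 29) = 29

29


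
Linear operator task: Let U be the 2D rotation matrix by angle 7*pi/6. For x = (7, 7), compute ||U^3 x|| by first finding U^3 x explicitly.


U is a rotation by theta = 7*pi/6
U^3 = rotation by 3*theta = 21*pi/6 = 9*pi/6 (mod 2*pi)
cos(9*pi/6) = 0.0000, sin(9*pi/6) = -1.0000
U^3 x = (0.0000 * 7 - -1.0000 * 7, -1.0000 * 7 + 0.0000 * 7)
= (7.0000, -7.0000)
||U^3 x|| = sqrt(7.0000^2 + (-7.0000)^2) = sqrt(98.0000) = 9.8995

9.8995


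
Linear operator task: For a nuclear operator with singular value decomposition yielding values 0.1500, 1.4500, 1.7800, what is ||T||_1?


The nuclear norm is the sum of all singular values.
||T||_1 = 0.1500 + 1.4500 + 1.7800
= 3.3800

3.3800


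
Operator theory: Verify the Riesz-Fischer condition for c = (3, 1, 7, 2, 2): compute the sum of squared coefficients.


sum |c_n|^2 = 3^2 + 1^2 + 7^2 + 2^2 + 2^2
= 9 + 1 + 49 + 4 + 4
= 67

67


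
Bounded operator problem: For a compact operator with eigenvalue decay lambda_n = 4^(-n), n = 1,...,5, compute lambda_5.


The eigenvalue formula gives lambda_5 = 1/4^5
= 1/1024
= 9.7656e-04

9.7656e-04


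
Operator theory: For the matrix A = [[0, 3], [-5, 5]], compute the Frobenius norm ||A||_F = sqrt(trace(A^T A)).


||A||_F^2 = sum a_ij^2
= 0^2 + 3^2 + (-5)^2 + 5^2
= 0 + 9 + 25 + 25 = 59
||A||_F = sqrt(59) = 7.6811

7.6811


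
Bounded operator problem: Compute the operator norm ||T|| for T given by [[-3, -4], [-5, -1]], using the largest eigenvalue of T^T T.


A^T A = [[34, 17], [17, 17]]
trace(A^T A) = 51, det(A^T A) = 289
discriminant = 51^2 - 4*289 = 1445
Largest eigenvalue of A^T A = (trace + sqrt(disc))/2 = 44.5066
||T|| = sqrt(44.5066) = 6.6713

6.6713


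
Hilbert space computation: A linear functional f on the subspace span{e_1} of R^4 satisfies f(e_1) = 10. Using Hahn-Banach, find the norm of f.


The norm of f is given by ||f|| = sup_{||x||=1} |f(x)|.
On span{e_1}, ||e_1|| = 1, so ||f|| = |f(e_1)| / ||e_1||
= |10| / 1 = 10.0000

10.0000


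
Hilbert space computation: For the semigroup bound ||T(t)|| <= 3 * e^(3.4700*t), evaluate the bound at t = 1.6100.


||T(1.6100)|| <= 3 * exp(3.4700 * 1.6100)
= 3 * exp(5.5867)
= 3 * 266.8535
= 800.5606

800.5606


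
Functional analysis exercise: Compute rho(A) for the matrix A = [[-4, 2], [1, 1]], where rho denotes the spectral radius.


For a 2x2 matrix, eigenvalues satisfy lambda^2 - (trace)*lambda + det = 0
trace = -4 + 1 = -3
det = -4*1 - 2*1 = -6
discriminant = (-3)^2 - 4*(-6) = 33
spectral radius = max |eigenvalue| = 4.3723

4.3723


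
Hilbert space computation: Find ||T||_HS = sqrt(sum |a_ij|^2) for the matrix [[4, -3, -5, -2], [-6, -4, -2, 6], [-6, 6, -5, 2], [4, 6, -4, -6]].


The Hilbert-Schmidt norm is sqrt(sum of squares of all entries).
Sum of squares = 4^2 + (-3)^2 + (-5)^2 + (-2)^2 + (-6)^2 + (-4)^2 + (-2)^2 + 6^2 + (-6)^2 + 6^2 + (-5)^2 + 2^2 + 4^2 + 6^2 + (-4)^2 + (-6)^2
= 16 + 9 + 25 + 4 + 36 + 16 + 4 + 36 + 36 + 36 + 25 + 4 + 16 + 36 + 16 + 36 = 351
||T||_HS = sqrt(351) = 18.7350

18.7350


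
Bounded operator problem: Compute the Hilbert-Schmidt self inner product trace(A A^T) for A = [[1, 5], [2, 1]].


trace(A * A^T) = sum of squares of all entries
= 1^2 + 5^2 + 2^2 + 1^2
= 1 + 25 + 4 + 1
= 31

31


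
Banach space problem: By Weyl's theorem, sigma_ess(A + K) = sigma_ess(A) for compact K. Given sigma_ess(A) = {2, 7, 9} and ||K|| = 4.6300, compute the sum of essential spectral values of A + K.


By Weyl's theorem, the essential spectrum is invariant under compact perturbations.
sigma_ess(A + K) = sigma_ess(A) = {2, 7, 9}
Sum = 2 + 7 + 9 = 18

18


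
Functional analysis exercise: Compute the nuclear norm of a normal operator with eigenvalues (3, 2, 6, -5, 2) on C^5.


For a normal operator, singular values equal |eigenvalues|.
Trace norm = sum |lambda_i| = 3 + 2 + 6 + 5 + 2
= 18

18


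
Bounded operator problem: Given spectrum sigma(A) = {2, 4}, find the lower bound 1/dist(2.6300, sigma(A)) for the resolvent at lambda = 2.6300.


dist(2.6300, {2, 4}) = min(|2.6300 - 2|, |2.6300 - 4|)
= min(0.6300, 1.3700) = 0.6300
Resolvent bound = 1/0.6300 = 1.5873

1.5873


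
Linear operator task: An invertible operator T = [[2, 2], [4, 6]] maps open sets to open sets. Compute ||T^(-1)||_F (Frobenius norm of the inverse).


det(T) = 2*6 - 2*4 = 4
T^(-1) = (1/4) * [[6, -2], [-4, 2]] = [[1.5000, -0.5000], [-1.0000, 0.5000]]
||T^(-1)||_F^2 = 1.5000^2 + (-0.5000)^2 + (-1.0000)^2 + 0.5000^2 = 3.7500
||T^(-1)||_F = sqrt(3.7500) = 1.9365

1.9365
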